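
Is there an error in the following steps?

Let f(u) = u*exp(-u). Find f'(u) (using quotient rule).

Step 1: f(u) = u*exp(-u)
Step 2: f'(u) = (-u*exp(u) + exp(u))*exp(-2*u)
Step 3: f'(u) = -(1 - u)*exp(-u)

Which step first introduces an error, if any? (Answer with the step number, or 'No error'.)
Step 3

Step 3 is incorrect due to a sign flip.
The step shows: -(1 - u)*exp(-u)
The correct value should be: (1 - u)*exp(-u)

Explanation: The sign of the whole expression was flipped: the term (1 - u)*exp(-u) was incorrectly written as -(1 - u)*exp(-u)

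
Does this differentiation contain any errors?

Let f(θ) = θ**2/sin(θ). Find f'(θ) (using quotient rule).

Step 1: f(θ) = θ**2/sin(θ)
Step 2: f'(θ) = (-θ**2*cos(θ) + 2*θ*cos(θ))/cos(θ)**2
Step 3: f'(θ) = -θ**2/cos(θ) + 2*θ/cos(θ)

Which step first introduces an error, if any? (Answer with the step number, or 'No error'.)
Step 2

Step 2 is incorrect due to a wrong trig function.
The step shows: (-θ**2*cos(θ) + 2*θ*cos(θ))/cos(θ)**2
The correct value should be: (-θ**2*cos(θ) + 2*θ*sin(θ))/sin(θ)**2

Explanation: sin(θ) was incorrectly written as cos(θ): the term (-θ**2*cos(θ) + 2*θ*sin(θ))/sin(θ)**2 was incorrectly written as (-θ**2*cos(θ) + 2*θ*cos(θ))/cos(θ)**2
The later steps are derived from this incorrect expression, so the error originates in Step 2.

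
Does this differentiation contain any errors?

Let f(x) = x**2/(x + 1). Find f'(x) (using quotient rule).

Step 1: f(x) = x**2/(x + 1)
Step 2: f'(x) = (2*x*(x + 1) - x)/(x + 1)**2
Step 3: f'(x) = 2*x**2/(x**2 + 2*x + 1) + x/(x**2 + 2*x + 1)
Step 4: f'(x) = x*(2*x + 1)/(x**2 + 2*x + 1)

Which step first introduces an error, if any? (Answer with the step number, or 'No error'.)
Step 2

Step 2 is incorrect due to a wrong exponent.
The step shows: (2*x*(x + 1) - x)/(x + 1)**2
The correct value should be: (-x**2 + 2*x*(x + 1))/(x + 1)**2

Explanation: The exponent 2 on x was incorrectly written as 1: the term (-x**2 + 2*x*(x + 1))/(x + 1)**2 was incorrectly written as (2*x*(x + 1) - x)/(x + 1)**2
The later steps are derived from this incorrect expression, so the error originates in Step 2.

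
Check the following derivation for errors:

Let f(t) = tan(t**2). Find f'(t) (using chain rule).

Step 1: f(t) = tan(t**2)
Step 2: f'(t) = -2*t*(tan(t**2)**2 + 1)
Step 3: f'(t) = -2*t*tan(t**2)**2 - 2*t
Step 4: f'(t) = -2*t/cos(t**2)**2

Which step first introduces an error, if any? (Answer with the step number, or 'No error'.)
Step 2

Step 2 is incorrect due to a sign flip.
The step shows: -2*t*(tan(t**2)**2 + 1)
The correct value should be: 2*t*(tan(t**2)**2 + 1)

Explanation: The sign of the whole expression was flipped: the term 2*t*(tan(t**2)**2 + 1) was incorrectly written as -2*t*(tan(t**2)**2 + 1)
The later steps are derived from this incorrect expression, so the error originates in Step 2.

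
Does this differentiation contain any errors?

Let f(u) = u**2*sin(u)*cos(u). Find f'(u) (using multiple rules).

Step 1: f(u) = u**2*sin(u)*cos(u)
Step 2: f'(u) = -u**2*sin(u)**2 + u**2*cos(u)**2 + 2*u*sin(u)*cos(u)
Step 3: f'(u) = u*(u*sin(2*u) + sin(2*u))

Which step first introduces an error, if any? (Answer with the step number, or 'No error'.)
Step 3

Step 3 is incorrect due to a wrong trig function.
The step shows: u*(u*sin(2*u) + sin(2*u))
The correct value should be: u*(u*cos(2*u) + sin(2*u))

Explanation: cos(2*u) was incorrectly written as sin(2*u): the term u*(u*cos(2*u) + sin(2*u)) was incorrectly written as u*(u*sin(2*u) + sin(2*u))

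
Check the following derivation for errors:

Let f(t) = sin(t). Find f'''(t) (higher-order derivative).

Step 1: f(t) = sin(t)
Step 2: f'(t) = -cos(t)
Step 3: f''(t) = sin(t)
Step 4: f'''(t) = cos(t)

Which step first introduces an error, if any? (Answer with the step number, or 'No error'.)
Step 2

Step 2 is incorrect due to a sign flip.
The step shows: -cos(t)
The correct value should be: cos(t)

Explanation: The sign of the whole expression was flipped: the term cos(t) was incorrectly written as -cos(t)
The later steps are derived from this incorrect expression, so the error originates in Step 2.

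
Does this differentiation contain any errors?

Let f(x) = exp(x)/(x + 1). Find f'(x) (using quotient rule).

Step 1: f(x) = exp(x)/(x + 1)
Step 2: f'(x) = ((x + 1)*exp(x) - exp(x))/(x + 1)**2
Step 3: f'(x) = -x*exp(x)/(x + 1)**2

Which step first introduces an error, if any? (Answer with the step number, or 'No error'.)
Step 3

Step 3 is incorrect due to a sign flip.
The step shows: -x*exp(x)/(x + 1)**2
The correct value should be: x*exp(x)/(x + 1)**2

Explanation: The sign of the whole expression was flipped: the term x*exp(x)/(x + 1)**2 was incorrectly written as -x*exp(x)/(x + 1)**2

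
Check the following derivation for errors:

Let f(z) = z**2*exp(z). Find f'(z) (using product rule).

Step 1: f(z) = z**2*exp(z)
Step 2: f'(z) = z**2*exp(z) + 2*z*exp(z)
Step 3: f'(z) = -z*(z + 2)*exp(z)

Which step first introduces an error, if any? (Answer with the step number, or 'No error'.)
Step 3

Step 3 is incorrect due to a sign flip.
The step shows: -z*(z + 2)*exp(z)
The correct value should be: z*(z + 2)*exp(z)

Explanation: The sign of the whole expression was flipped: the term z*(z + 2)*exp(z) was incorrectly written as -z*(z + 2)*exp(z)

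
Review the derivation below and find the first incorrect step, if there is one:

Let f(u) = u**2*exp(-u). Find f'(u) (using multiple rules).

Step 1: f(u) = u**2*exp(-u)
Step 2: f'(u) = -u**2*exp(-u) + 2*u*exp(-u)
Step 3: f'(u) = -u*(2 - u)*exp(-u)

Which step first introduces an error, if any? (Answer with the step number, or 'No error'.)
Step 3

Step 3 is incorrect due to a sign flip.
The step shows: -u*(2 - u)*exp(-u)
The correct value should be: u*(2 - u)*exp(-u)

Explanation: The sign of the whole expression was flipped: the term u*(2 - u)*exp(-u) was incorrectly written as -u*(2 - u)*exp(-u)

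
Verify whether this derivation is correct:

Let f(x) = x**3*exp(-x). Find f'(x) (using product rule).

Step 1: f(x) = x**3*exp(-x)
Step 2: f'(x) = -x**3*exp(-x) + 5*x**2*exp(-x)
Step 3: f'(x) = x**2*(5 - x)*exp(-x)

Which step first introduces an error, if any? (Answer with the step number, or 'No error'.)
Step 2

Step 2 is incorrect due to a wrong coefficient.
The step shows: -x**3*exp(-x) + 5*x**2*exp(-x)
The correct value should be: -x**3*exp(-x) + 3*x**2*exp(-x)

Explanation: The coefficient 3 was incorrectly written as 5: the term 3*x**2*exp(-x) was incorrectly written as 5*x**2*exp(-x)
The later steps are derived from this incorrect expression, so the error originates in Step 2.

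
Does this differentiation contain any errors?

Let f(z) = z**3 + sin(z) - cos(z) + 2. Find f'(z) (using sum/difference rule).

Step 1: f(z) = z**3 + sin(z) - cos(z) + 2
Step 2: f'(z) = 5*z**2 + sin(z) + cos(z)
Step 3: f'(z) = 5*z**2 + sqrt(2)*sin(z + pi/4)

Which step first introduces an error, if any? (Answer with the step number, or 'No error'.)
Step 2

Step 2 is incorrect due to a wrong coefficient.
The step shows: 5*z**2 + sin(z) + cos(z)
The correct value should be: 3*z**2 + sin(z) + cos(z)

Explanation: The coefficient 3 was incorrectly written as 5: the term 3*z**2 was incorrectly written as 5*z**2
The later steps are derived from this incorrect expression, so the error originates in Step 2.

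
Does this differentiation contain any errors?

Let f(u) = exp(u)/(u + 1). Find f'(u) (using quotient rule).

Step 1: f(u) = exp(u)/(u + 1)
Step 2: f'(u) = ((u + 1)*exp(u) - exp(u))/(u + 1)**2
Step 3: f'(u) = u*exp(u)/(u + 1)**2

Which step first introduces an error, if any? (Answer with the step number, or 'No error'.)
No error

All steps in this derivation are correct.
The final answer f'(u) = u*exp(u)/(u + 1)**2 is valid.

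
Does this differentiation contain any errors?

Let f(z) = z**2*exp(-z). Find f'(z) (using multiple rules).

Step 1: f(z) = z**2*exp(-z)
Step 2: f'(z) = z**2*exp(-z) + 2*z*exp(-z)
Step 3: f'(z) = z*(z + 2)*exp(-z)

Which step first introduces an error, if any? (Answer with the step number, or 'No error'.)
Step 2

Step 2 is incorrect due to a sign flip.
The step shows: z**2*exp(-z) + 2*z*exp(-z)
The correct value should be: -z**2*exp(-z) + 2*z*exp(-z)

Explanation: The sign of one term was flipped: the term -z**2*exp(-z) was incorrectly written as z**2*exp(-z)
The later steps are derived from this incorrect expression, so the error originates in Step 2.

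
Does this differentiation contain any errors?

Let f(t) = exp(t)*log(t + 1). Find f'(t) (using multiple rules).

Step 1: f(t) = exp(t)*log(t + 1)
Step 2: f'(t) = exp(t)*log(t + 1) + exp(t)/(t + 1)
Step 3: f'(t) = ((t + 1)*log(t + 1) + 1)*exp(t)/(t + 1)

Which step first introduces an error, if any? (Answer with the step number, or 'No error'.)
No error

All steps in this derivation are correct.
The final answer f'(t) = ((t + 1)*log(t + 1) + 1)*exp(t)/(t + 1) is valid.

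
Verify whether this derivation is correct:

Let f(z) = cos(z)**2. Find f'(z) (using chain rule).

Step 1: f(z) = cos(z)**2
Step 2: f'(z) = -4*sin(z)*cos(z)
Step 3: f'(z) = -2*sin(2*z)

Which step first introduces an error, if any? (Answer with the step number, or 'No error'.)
Step 2

Step 2 is incorrect due to a wrong coefficient.
The step shows: -4*sin(z)*cos(z)
The correct value should be: -2*sin(z)*cos(z)

Explanation: The coefficient -2 was incorrectly written as -4: the term -2*sin(z)*cos(z) was incorrectly written as -4*sin(z)*cos(z)
The later steps are derived from this incorrect expression, so the error originates in Step 2.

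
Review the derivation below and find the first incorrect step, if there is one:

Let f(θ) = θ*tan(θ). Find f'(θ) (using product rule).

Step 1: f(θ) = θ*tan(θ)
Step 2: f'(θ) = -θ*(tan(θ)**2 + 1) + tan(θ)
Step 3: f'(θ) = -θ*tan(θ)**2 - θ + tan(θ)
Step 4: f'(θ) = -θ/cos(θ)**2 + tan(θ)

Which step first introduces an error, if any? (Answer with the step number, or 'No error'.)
Step 2

Step 2 is incorrect due to a sign flip.
The step shows: -θ*(tan(θ)**2 + 1) + tan(θ)
The correct value should be: θ*(tan(θ)**2 + 1) + tan(θ)

Explanation: The sign of one term was flipped: the term θ*(tan(θ)**2 + 1) was incorrectly written as -θ*(tan(θ)**2 + 1)
The later steps are derived from this incorrect expression, so the error originates in Step 2.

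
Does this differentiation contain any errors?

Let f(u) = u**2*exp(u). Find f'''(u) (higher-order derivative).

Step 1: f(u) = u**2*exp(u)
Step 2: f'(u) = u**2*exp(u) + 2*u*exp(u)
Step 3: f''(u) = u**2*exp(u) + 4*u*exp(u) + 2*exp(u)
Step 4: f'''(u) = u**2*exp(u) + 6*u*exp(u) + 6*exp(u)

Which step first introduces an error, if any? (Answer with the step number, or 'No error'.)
No error

All steps in this derivation are correct.
The final answer f'''(u) = u**2*exp(u) + 6*u*exp(u) + 6*exp(u) is valid.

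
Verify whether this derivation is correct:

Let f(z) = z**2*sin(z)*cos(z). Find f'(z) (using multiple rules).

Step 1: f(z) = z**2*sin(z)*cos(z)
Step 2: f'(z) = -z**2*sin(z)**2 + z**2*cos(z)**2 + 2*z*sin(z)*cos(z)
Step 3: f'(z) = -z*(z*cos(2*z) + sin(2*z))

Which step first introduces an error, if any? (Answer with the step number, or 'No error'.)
Step 3

Step 3 is incorrect due to a sign flip.
The step shows: -z*(z*cos(2*z) + sin(2*z))
The correct value should be: z*(z*cos(2*z) + sin(2*z))

Explanation: The sign of the whole expression was flipped: the term z*(z*cos(2*z) + sin(2*z)) was incorrectly written as -z*(z*cos(2*z) + sin(2*z))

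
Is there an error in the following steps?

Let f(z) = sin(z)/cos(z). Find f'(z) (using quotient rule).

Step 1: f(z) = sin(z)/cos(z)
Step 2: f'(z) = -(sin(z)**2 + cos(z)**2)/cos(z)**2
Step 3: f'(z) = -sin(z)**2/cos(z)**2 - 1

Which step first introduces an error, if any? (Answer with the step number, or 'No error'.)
Step 2

Step 2 is incorrect due to a sign flip.
The step shows: -(sin(z)**2 + cos(z)**2)/cos(z)**2
The correct value should be: (sin(z)**2 + cos(z)**2)/cos(z)**2

Explanation: The sign of the whole expression was flipped: the term (sin(z)**2 + cos(z)**2)/cos(z)**2 was incorrectly written as -(sin(z)**2 + cos(z)**2)/cos(z)**2
The later steps are derived from this incorrect expression, so the error originates in Step 2.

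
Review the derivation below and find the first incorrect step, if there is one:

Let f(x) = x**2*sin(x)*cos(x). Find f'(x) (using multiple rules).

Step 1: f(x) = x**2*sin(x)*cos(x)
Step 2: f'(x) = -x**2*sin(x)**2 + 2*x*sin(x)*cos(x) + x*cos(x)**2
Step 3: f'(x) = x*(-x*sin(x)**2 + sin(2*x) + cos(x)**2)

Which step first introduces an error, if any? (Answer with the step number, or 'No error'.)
Step 2

Step 2 is incorrect due to a wrong exponent.
The step shows: -x**2*sin(x)**2 + 2*x*sin(x)*cos(x) + x*cos(x)**2
The correct value should be: -x**2*sin(x)**2 + x**2*cos(x)**2 + 2*x*sin(x)*cos(x)

Explanation: The exponent 2 on x was incorrectly written as 1: the term x**2*cos(x)**2 was incorrectly written as x*cos(x)**2
The later steps are derived from this incorrect expression, so the error originates in Step 2.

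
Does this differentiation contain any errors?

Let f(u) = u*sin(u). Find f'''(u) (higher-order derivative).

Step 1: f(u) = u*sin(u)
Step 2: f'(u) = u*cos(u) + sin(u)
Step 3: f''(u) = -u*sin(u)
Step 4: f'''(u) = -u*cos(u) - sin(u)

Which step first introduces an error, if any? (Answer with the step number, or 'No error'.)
Step 3

Step 3 is incorrect due to a dropped term.
The step shows: -u*sin(u)
The correct value should be: -u*sin(u) + 2*cos(u)

Explanation: A term was dropped: the term 2*cos(u) was incorrectly omitted
The later steps are derived from this incorrect expression, so the error originates in Step 3.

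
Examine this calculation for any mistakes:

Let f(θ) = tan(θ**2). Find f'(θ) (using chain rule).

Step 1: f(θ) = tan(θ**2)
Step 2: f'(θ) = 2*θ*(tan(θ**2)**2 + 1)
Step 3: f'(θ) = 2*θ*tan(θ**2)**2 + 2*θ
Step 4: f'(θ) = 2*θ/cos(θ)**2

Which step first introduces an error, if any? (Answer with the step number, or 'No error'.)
Step 4

Step 4 is incorrect due to a wrong exponent.
The step shows: 2*θ/cos(θ)**2
The correct value should be: 2*θ/cos(θ**2)**2

Explanation: The exponent 2 on θ was incorrectly written as 1: the term 2*θ/cos(θ**2)**2 was incorrectly written as 2*θ/cos(θ)**2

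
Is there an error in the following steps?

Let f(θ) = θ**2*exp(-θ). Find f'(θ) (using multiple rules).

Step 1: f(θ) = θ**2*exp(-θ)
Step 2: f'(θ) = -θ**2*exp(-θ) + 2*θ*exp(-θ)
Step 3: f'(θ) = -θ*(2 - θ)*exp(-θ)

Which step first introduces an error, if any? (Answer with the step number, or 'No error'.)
Step 3

Step 3 is incorrect due to a sign flip.
The step shows: -θ*(2 - θ)*exp(-θ)
The correct value should be: θ*(2 - θ)*exp(-θ)

Explanation: The sign of the whole expression was flipped: the term θ*(2 - θ)*exp(-θ) was incorrectly written as -θ*(2 - θ)*exp(-θ)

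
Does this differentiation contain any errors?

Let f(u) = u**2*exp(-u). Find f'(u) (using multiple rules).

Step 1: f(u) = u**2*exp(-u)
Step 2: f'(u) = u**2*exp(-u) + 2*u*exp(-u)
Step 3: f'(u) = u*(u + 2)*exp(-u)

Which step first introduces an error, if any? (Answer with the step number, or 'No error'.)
Step 2

Step 2 is incorrect due to a sign flip.
The step shows: u**2*exp(-u) + 2*u*exp(-u)
The correct value should be: -u**2*exp(-u) + 2*u*exp(-u)

Explanation: The sign of one term was flipped: the term -u**2*exp(-u) was incorrectly written as u**2*exp(-u)
The later steps are derived from this incorrect expression, so the error originates in Step 2.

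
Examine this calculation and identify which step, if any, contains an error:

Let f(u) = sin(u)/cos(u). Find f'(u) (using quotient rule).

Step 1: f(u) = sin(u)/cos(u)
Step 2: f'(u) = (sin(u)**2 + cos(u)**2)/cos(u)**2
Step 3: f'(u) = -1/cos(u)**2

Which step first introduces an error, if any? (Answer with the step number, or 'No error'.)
Step 3

Step 3 is incorrect due to a sign flip.
The step shows: -1/cos(u)**2
The correct value should be: cos(u)**(-2)

Explanation: The sign of the whole expression was flipped: the term cos(u)**(-2) was incorrectly written as -1/cos(u)**2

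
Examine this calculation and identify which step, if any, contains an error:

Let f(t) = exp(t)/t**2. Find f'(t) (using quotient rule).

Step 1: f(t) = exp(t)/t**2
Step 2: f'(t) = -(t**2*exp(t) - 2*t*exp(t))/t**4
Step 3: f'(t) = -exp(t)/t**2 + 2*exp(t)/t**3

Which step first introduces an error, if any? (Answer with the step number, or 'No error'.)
Step 2

Step 2 is incorrect due to a sign flip.
The step shows: -(t**2*exp(t) - 2*t*exp(t))/t**4
The correct value should be: (t**2*exp(t) - 2*t*exp(t))/t**4

Explanation: The sign of the whole expression was flipped: the term (t**2*exp(t) - 2*t*exp(t))/t**4 was incorrectly written as -(t**2*exp(t) - 2*t*exp(t))/t**4
The later steps are derived from this incorrect expression, so the error originates in Step 2.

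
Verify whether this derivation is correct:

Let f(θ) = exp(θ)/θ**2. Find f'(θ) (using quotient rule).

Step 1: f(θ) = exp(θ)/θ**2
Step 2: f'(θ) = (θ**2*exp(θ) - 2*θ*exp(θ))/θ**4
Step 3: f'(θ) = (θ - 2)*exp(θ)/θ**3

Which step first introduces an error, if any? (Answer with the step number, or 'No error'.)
No error

All steps in this derivation are correct.
The final answer f'(θ) = (θ - 2)*exp(θ)/θ**3 is valid.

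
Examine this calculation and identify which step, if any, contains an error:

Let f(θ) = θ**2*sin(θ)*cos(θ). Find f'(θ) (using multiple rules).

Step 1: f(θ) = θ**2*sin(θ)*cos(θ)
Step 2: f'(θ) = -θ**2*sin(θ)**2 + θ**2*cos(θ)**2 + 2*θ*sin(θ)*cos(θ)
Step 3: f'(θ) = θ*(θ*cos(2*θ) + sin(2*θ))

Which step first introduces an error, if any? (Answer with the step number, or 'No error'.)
No error

All steps in this derivation are correct.
The final answer f'(θ) = θ*(θ*cos(2*θ) + sin(2*θ)) is valid.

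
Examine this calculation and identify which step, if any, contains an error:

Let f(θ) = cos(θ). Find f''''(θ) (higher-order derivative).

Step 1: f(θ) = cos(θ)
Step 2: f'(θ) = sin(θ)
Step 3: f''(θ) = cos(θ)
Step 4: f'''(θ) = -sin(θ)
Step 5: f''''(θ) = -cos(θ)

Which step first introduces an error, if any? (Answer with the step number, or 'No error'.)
Step 2

Step 2 is incorrect due to a sign flip.
The step shows: sin(θ)
The correct value should be: -sin(θ)

Explanation: The sign of the whole expression was flipped: the term -sin(θ) was incorrectly written as sin(θ)
The later steps are derived from this incorrect expression, so the error originates in Step 2.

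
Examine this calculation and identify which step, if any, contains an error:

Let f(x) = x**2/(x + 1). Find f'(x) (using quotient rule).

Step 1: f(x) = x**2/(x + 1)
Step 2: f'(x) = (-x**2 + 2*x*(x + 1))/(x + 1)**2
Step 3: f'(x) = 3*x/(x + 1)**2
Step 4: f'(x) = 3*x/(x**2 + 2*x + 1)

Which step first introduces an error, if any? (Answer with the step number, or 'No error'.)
Step 3

Step 3 is incorrect due to a wrong exponent.
The step shows: 3*x/(x + 1)**2
The correct value should be: (x**2 + 2*x)/(x + 1)**2

Explanation: The exponent 2 on x was incorrectly written as 1: the term (x**2 + 2*x)/(x + 1)**2 was incorrectly written as 3*x/(x + 1)**2
The later steps are derived from this incorrect expression, so the error originates in Step 3.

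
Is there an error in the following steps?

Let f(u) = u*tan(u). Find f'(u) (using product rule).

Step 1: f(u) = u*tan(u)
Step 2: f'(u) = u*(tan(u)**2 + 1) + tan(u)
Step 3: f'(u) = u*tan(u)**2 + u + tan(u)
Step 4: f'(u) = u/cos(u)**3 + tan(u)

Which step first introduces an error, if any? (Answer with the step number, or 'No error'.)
Step 4

Step 4 is incorrect due to a wrong exponent.
The step shows: u/cos(u)**3 + tan(u)
The correct value should be: u/cos(u)**2 + tan(u)

Explanation: The exponent -2 on cos(u) was incorrectly written as -3: the term u/cos(u)**2 was incorrectly written as u/cos(u)**3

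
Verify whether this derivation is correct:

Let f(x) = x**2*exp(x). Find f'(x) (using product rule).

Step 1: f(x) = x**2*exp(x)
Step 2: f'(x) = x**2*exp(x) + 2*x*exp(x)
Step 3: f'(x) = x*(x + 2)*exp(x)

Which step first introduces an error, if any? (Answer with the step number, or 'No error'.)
No error

All steps in this derivation are correct.
The final answer f'(x) = x*(x + 2)*exp(x) is valid.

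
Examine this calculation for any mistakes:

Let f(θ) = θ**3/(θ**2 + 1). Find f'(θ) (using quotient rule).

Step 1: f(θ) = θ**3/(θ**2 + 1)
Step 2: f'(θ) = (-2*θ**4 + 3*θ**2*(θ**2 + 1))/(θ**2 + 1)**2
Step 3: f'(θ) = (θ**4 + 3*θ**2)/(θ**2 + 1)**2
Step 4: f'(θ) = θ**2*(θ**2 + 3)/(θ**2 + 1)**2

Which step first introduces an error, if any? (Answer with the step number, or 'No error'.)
No error

All steps in this derivation are correct.
The final answer f'(θ) = θ**2*(θ**2 + 3)/(θ**2 + 1)**2 is valid.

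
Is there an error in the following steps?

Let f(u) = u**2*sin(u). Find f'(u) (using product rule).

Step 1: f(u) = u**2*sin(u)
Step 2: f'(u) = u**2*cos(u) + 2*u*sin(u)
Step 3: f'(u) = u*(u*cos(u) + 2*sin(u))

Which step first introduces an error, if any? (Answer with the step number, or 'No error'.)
No error

All steps in this derivation are correct.
The final answer f'(u) = u*(u*cos(u) + 2*sin(u)) is valid.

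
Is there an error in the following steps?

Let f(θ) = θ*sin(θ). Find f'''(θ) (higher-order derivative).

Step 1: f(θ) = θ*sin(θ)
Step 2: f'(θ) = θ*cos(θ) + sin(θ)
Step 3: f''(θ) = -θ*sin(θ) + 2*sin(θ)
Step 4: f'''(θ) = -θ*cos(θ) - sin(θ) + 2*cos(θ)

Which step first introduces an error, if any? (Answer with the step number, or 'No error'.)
Step 3

Step 3 is incorrect due to a wrong trig function.
The step shows: -θ*sin(θ) + 2*sin(θ)
The correct value should be: -θ*sin(θ) + 2*cos(θ)

Explanation: cos(θ) was incorrectly written as sin(θ): the term 2*cos(θ) was incorrectly written as 2*sin(θ)
The later steps are derived from this incorrect expression, so the error originates in Step 3.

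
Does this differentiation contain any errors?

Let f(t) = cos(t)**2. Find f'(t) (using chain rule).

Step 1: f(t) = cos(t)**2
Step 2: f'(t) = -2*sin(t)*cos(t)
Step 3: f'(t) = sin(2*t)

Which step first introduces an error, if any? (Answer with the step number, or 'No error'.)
Step 3

Step 3 is incorrect due to a sign flip.
The step shows: sin(2*t)
The correct value should be: -sin(2*t)

Explanation: The sign of the whole expression was flipped: the term -sin(2*t) was incorrectly written as sin(2*t)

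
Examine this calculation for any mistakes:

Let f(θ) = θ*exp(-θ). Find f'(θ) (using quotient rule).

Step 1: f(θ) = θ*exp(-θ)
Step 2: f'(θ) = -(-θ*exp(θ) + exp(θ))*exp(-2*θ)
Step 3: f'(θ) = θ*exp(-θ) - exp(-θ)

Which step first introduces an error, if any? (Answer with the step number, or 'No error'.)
Step 2

Step 2 is incorrect due to a sign flip.
The step shows: -(-θ*exp(θ) + exp(θ))*exp(-2*θ)
The correct value should be: (-θ*exp(θ) + exp(θ))*exp(-2*θ)

Explanation: The sign of the whole expression was flipped: the term (-θ*exp(θ) + exp(θ))*exp(-2*θ) was incorrectly written as -(-θ*exp(θ) + exp(θ))*exp(-2*θ)
The later steps are derived from this incorrect expression, so the error originates in Step 2.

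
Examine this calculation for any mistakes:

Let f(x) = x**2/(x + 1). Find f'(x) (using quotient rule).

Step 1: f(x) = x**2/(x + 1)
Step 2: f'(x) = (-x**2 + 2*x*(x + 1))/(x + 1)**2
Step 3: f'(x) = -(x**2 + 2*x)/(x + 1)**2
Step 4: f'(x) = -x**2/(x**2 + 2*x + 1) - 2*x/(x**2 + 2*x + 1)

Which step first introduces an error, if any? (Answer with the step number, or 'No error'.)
Step 3

Step 3 is incorrect due to a sign flip.
The step shows: -(x**2 + 2*x)/(x + 1)**2
The correct value should be: (x**2 + 2*x)/(x + 1)**2

Explanation: The sign of the whole expression was flipped: the term (x**2 + 2*x)/(x + 1)**2 was incorrectly written as -(x**2 + 2*x)/(x + 1)**2
The later steps are derived from this incorrect expression, so the error originates in Step 3.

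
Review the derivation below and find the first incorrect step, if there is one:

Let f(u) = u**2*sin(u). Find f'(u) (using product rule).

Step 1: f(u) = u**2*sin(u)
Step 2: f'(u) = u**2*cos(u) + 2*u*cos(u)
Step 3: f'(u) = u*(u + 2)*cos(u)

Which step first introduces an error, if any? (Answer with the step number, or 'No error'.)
Step 2

Step 2 is incorrect due to a wrong trig function.
The step shows: u**2*cos(u) + 2*u*cos(u)
The correct value should be: u**2*cos(u) + 2*u*sin(u)

Explanation: sin(u) was incorrectly written as cos(u): the term 2*u*sin(u) was incorrectly written as 2*u*cos(u)
The later steps are derived from this incorrect expression, so the error originates in Step 2.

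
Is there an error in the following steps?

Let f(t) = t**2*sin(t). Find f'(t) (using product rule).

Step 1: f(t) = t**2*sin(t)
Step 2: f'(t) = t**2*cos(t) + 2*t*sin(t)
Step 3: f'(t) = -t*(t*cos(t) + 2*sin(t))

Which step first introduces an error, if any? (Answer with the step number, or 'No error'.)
Step 3

Step 3 is incorrect due to a sign flip.
The step shows: -t*(t*cos(t) + 2*sin(t))
The correct value should be: t*(t*cos(t) + 2*sin(t))

Explanation: The sign of the whole expression was flipped: the term t*(t*cos(t) + 2*sin(t)) was incorrectly written as -t*(t*cos(t) + 2*sin(t))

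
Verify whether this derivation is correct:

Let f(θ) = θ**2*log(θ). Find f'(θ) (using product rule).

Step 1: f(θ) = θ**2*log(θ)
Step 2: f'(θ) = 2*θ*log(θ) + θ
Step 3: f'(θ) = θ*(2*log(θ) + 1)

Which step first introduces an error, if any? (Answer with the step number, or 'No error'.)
No error

All steps in this derivation are correct.
The final answer f'(θ) = θ*(2*log(θ) + 1) is valid.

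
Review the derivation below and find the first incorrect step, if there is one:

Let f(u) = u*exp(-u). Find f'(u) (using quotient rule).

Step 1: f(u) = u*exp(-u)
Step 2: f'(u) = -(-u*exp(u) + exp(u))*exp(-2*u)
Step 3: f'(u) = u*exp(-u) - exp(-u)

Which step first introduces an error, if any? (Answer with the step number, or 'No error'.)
Step 2

Step 2 is incorrect due to a sign flip.
The step shows: -(-u*exp(u) + exp(u))*exp(-2*u)
The correct value should be: (-u*exp(u) + exp(u))*exp(-2*u)

Explanation: The sign of the whole expression was flipped: the term (-u*exp(u) + exp(u))*exp(-2*u) was incorrectly written as -(-u*exp(u) + exp(u))*exp(-2*u)
The later steps are derived from this incorrect expression, so the error originates in Step 2.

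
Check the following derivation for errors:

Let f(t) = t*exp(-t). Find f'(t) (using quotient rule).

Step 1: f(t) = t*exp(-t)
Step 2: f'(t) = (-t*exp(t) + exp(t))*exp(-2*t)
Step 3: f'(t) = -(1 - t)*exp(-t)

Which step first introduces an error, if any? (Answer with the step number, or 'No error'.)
Step 3

Step 3 is incorrect due to a sign flip.
The step shows: -(1 - t)*exp(-t)
The correct value should be: (1 - t)*exp(-t)

Explanation: The sign of the whole expression was flipped: the term (1 - t)*exp(-t) was incorrectly written as -(1 - t)*exp(-t)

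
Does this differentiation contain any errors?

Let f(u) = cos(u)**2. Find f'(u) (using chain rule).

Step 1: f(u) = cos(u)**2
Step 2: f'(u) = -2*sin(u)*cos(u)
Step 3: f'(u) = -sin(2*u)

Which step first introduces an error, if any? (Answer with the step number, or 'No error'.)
No error

All steps in this derivation are correct.
The final answer f'(u) = -sin(2*u) is valid.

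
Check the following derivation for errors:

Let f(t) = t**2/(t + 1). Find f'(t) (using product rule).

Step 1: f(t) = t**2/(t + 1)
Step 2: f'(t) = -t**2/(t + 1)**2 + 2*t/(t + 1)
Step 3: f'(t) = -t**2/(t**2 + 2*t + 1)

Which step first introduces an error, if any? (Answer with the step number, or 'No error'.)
Step 3

Step 3 is incorrect due to a dropped term.
The step shows: -t**2/(t**2 + 2*t + 1)
The correct value should be: -t**2/(t**2 + 2*t + 1) + 2*t/(t + 1)

Explanation: A term was dropped: the term 2*t/(t + 1) was incorrectly omitted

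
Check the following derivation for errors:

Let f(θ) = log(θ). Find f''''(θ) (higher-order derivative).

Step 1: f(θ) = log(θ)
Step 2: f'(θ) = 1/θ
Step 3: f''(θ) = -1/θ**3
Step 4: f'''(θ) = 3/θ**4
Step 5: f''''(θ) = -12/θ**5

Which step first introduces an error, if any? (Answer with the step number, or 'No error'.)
Step 3

Step 3 is incorrect due to a wrong exponent.
The step shows: -1/θ**3
The correct value should be: -1/θ**2

Explanation: The exponent -2 on θ was incorrectly written as -3: the term -1/θ**2 was incorrectly written as -1/θ**3
The later steps are derived from this incorrect expression, so the error originates in Step 3.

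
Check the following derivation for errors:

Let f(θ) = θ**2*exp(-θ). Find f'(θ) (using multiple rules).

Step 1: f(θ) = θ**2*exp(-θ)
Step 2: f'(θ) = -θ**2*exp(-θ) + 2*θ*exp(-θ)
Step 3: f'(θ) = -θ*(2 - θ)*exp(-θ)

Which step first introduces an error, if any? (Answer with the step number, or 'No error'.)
Step 3

Step 3 is incorrect due to a sign flip.
The step shows: -θ*(2 - θ)*exp(-θ)
The correct value should be: θ*(2 - θ)*exp(-θ)

Explanation: The sign of the whole expression was flipped: the term θ*(2 - θ)*exp(-θ) was incorrectly written as -θ*(2 - θ)*exp(-θ)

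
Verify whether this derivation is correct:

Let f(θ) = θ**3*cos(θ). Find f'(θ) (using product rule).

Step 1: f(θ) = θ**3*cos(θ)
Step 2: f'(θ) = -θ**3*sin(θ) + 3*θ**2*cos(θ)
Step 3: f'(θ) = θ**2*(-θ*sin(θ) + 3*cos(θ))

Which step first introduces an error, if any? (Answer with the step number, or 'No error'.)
No error

All steps in this derivation are correct.
The final answer f'(θ) = θ**2*(-θ*sin(θ) + 3*cos(θ)) is valid.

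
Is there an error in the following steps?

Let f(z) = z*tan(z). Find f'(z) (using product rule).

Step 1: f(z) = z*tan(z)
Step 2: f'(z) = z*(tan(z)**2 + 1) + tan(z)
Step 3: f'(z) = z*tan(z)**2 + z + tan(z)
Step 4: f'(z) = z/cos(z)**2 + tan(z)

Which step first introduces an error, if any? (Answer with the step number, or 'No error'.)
No error

All steps in this derivation are correct.
The final answer f'(z) = z/cos(z)**2 + tan(z) is valid.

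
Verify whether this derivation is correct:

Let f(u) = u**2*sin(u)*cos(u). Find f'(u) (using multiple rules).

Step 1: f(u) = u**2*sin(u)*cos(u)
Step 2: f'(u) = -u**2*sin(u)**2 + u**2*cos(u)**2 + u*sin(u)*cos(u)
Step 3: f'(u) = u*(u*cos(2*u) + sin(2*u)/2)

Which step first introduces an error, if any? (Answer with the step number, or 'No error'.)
Step 2

Step 2 is incorrect due to a wrong coefficient.
The step shows: -u**2*sin(u)**2 + u**2*cos(u)**2 + u*sin(u)*cos(u)
The correct value should be: -u**2*sin(u)**2 + u**2*cos(u)**2 + 2*u*sin(u)*cos(u)

Explanation: The coefficient 2 was incorrectly written as 1: the term 2*u*sin(u)*cos(u) was incorrectly written as u*sin(u)*cos(u)
The later steps are derived from this incorrect expression, so the error originates in Step 2.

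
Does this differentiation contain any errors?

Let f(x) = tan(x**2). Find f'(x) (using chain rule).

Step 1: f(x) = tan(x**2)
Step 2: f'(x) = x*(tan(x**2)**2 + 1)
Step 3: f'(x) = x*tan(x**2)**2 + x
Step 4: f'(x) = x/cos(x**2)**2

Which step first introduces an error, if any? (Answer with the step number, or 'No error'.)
Step 2

Step 2 is incorrect due to a wrong coefficient.
The step shows: x*(tan(x**2)**2 + 1)
The correct value should be: 2*x*(tan(x**2)**2 + 1)

Explanation: The coefficient 2 was incorrectly written as 1: the term 2*x*(tan(x**2)**2 + 1) was incorrectly written as x*(tan(x**2)**2 + 1)
The later steps are derived from this incorrect expression, so the error originates in Step 2.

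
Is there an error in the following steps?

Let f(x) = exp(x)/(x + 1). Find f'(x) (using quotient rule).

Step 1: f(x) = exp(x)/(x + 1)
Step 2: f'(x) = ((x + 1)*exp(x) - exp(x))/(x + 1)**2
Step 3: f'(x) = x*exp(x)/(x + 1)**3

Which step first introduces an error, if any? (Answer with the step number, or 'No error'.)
Step 3

Step 3 is incorrect due to a wrong exponent.
The step shows: x*exp(x)/(x + 1)**3
The correct value should be: x*exp(x)/(x + 1)**2

Explanation: The exponent -2 on x + 1 was incorrectly written as -3: the term x*exp(x)/(x + 1)**2 was incorrectly written as x*exp(x)/(x + 1)**3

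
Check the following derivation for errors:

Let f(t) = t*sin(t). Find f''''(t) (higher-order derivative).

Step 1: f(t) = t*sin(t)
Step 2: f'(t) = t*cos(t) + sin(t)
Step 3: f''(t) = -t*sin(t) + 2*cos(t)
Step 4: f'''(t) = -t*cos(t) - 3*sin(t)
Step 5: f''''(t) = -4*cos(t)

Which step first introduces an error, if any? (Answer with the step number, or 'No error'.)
Step 5

Step 5 is incorrect due to a dropped term.
The step shows: -4*cos(t)
The correct value should be: t*sin(t) - 4*cos(t)

Explanation: A term was dropped: the term t*sin(t) was incorrectly omitted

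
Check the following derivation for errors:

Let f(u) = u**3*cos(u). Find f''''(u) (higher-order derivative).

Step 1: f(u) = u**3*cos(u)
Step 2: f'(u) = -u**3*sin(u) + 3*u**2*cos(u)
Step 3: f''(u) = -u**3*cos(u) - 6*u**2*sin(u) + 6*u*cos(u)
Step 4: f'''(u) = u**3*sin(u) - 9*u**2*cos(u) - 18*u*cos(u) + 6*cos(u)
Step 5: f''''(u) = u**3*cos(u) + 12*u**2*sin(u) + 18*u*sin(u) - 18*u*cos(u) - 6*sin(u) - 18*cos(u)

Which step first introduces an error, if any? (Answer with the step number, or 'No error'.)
Step 4

Step 4 is incorrect due to a wrong trig function.
The step shows: u**3*sin(u) - 9*u**2*cos(u) - 18*u*cos(u) + 6*cos(u)
The correct value should be: u**3*sin(u) - 9*u**2*cos(u) - 18*u*sin(u) + 6*cos(u)

Explanation: sin(u) was incorrectly written as cos(u): the term -18*u*sin(u) was incorrectly written as -18*u*cos(u)
The later steps are derived from this incorrect expression, so the error originates in Step 4.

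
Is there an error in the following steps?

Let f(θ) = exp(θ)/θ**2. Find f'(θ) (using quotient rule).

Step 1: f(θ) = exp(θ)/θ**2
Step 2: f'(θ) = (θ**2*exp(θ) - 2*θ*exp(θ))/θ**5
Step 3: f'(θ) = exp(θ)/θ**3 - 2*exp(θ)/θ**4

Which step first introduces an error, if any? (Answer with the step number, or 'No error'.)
Step 2

Step 2 is incorrect due to a wrong exponent.
The step shows: (θ**2*exp(θ) - 2*θ*exp(θ))/θ**5
The correct value should be: (θ**2*exp(θ) - 2*θ*exp(θ))/θ**4

Explanation: The exponent -4 on θ was incorrectly written as -5: the term (θ**2*exp(θ) - 2*θ*exp(θ))/θ**4 was incorrectly written as (θ**2*exp(θ) - 2*θ*exp(θ))/θ**5
The later steps are derived from this incorrect expression, so the error originates in Step 2.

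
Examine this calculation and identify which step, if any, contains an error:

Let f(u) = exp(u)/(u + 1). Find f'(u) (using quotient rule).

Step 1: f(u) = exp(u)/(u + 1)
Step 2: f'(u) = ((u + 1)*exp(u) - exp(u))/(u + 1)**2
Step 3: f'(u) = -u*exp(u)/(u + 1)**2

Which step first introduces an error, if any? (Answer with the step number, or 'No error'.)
Step 3

Step 3 is incorrect due to a sign flip.
The step shows: -u*exp(u)/(u + 1)**2
The correct value should be: u*exp(u)/(u + 1)**2

Explanation: The sign of the whole expression was flipped: the term u*exp(u)/(u + 1)**2 was incorrectly written as -u*exp(u)/(u + 1)**2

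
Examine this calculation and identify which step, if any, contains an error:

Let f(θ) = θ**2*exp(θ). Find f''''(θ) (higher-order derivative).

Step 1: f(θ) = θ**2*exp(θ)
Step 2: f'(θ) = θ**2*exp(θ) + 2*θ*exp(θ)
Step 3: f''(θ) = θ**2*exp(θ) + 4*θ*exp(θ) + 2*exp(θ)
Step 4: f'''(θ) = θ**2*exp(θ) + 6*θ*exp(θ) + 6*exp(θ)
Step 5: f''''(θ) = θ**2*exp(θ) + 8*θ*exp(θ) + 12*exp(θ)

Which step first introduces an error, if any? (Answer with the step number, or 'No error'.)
No error

All steps in this derivation are correct.
The final answer f''''(θ) = θ**2*exp(θ) + 8*θ*exp(θ) + 12*exp(θ) is valid.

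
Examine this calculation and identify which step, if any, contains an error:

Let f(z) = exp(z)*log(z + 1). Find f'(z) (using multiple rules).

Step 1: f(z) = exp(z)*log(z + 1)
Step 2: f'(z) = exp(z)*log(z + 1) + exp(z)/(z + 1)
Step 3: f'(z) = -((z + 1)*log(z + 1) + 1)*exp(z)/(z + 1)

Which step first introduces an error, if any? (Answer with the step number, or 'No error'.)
Step 3

Step 3 is incorrect due to a sign flip.
The step shows: -((z + 1)*log(z + 1) + 1)*exp(z)/(z + 1)
The correct value should be: ((z + 1)*log(z + 1) + 1)*exp(z)/(z + 1)

Explanation: The sign of the whole expression was flipped: the term ((z + 1)*log(z + 1) + 1)*exp(z)/(z + 1) was incorrectly written as -((z + 1)*log(z + 1) + 1)*exp(z)/(z + 1)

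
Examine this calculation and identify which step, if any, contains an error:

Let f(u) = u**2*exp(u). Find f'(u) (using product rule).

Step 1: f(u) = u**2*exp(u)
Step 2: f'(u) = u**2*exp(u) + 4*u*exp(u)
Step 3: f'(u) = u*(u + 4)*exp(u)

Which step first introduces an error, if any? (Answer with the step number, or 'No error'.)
Step 2

Step 2 is incorrect due to a wrong coefficient.
The step shows: u**2*exp(u) + 4*u*exp(u)
The correct value should be: u**2*exp(u) + 2*u*exp(u)

Explanation: The coefficient 2 was incorrectly written as 4: the term 2*u*exp(u) was incorrectly written as 4*u*exp(u)
The later steps are derived from this incorrect expression, so the error originates in Step 2.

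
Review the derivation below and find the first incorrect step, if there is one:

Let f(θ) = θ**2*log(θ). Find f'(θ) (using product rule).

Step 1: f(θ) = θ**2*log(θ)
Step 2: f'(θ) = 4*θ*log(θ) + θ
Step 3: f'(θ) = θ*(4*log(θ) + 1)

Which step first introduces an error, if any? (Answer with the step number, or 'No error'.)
Step 2

Step 2 is incorrect due to a wrong coefficient.
The step shows: 4*θ*log(θ) + θ
The correct value should be: 2*θ*log(θ) + θ

Explanation: The coefficient 2 was incorrectly written as 4: the term 2*θ*log(θ) was incorrectly written as 4*θ*log(θ)
The later steps are derived from this incorrect expression, so the error originates in Step 2.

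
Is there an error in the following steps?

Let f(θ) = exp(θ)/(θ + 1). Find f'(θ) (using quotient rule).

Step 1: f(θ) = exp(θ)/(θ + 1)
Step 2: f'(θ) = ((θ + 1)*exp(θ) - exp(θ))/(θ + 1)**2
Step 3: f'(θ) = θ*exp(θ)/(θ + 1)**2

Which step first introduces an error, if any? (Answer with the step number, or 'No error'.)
No error

All steps in this derivation are correct.
The final answer f'(θ) = θ*exp(θ)/(θ + 1)**2 is valid.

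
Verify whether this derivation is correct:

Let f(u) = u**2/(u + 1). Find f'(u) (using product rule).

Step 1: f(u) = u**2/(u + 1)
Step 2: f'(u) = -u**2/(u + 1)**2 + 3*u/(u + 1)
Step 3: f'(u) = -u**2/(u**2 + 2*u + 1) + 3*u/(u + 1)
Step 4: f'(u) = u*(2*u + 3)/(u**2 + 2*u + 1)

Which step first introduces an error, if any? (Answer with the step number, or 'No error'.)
Step 2

Step 2 is incorrect due to a wrong coefficient.
The step shows: -u**2/(u + 1)**2 + 3*u/(u + 1)
The correct value should be: -u**2/(u + 1)**2 + 2*u/(u + 1)

Explanation: The coefficient 2 was incorrectly written as 3: the term 2*u/(u + 1) was incorrectly written as 3*u/(u + 1)
The later steps are derived from this incorrect expression, so the error originates in Step 2.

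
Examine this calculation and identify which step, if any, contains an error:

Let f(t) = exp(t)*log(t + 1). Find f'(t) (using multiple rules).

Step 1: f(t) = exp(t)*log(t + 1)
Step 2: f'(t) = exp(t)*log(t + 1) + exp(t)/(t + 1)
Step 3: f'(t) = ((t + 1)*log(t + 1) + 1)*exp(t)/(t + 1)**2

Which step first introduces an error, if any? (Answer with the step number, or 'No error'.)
Step 3

Step 3 is incorrect due to a wrong exponent.
The step shows: ((t + 1)*log(t + 1) + 1)*exp(t)/(t + 1)**2
The correct value should be: ((t + 1)*log(t + 1) + 1)*exp(t)/(t + 1)

Explanation: The exponent -1 on t + 1 was incorrectly written as -2: the term ((t + 1)*log(t + 1) + 1)*exp(t)/(t + 1) was incorrectly written as ((t + 1)*log(t + 1) + 1)*exp(t)/(t + 1)**2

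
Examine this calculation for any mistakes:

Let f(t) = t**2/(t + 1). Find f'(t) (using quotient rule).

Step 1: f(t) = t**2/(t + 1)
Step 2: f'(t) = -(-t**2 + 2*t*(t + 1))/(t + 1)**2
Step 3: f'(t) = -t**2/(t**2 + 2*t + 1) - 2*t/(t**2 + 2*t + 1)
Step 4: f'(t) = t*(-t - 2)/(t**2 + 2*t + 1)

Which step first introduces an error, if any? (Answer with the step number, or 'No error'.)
Step 2

Step 2 is incorrect due to a sign flip.
The step shows: -(-t**2 + 2*t*(t + 1))/(t + 1)**2
The correct value should be: (-t**2 + 2*t*(t + 1))/(t + 1)**2

Explanation: The sign of the whole expression was flipped: the term (-t**2 + 2*t*(t + 1))/(t + 1)**2 was incorrectly written as -(-t**2 + 2*t*(t + 1))/(t + 1)**2
The later steps are derived from this incorrect expression, so the error originates in Step 2.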